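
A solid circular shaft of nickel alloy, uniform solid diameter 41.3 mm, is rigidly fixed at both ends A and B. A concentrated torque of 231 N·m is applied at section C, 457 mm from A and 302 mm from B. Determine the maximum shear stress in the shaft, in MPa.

With uniform GJ and both ends fixed, compatibility θ_AC = θ_CB gives T_A·a = T_B·b, together with T_A + T_B = T₀.
T_A = T₀·b/(a+b) = 231.0·302/759.0 = 91.91 N·m; T_B = 139.1 N·m.
τ in each portion: τ_AC = 6.65×10^6 Pa, τ_CB = 1.01×10^7 Pa; maximum is in CB.
τ_max = T_CB·r/J = 139.1·0.0206/2.86×10^-7 = 1.006×10^7 Pa.

10.1 MPa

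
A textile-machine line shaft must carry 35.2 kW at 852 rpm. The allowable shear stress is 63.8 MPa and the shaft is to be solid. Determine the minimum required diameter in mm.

ω = 2π·852/60 = 89.22 rad/s, so T = P/ω = 35.2×10³ / 89.22 = 394.5 N·m.
For a solid shaft τ_max = 16T/(πd³), so d = (16T/(π τ_allow))^(1/3) = (16·394.5/(π·6.38×10^7))^(1/3) = 0.03158 m.

31.6 mm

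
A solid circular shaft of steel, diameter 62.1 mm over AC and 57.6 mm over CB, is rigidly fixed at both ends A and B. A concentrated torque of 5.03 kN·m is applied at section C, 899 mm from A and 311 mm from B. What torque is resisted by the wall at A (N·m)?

Compatibility: T_A·a/J_AC = T_B·b/J_CB with T_A + T_B = T₀.
J_AC = 1.46×10^-6 m⁴, J_CB = 1.08×10^-6 m⁴, so T_A = T₀·(J_AC/a)/((J_AC/a)+(J_CB/b)) = 1602 N·m, T_B = 3428 N·m.

1600 N·m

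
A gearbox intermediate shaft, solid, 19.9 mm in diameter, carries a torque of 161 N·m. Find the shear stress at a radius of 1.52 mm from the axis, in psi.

2310 psi

J = πd⁴/32 = π(0.0199)⁴/32 = 1.540×10^-8 m⁴.
Shear stress varies linearly with radius: τ = T·r/J = 161.0 × 0.00152 / 1.540×10^-8 = 1.589×10^7 Pa.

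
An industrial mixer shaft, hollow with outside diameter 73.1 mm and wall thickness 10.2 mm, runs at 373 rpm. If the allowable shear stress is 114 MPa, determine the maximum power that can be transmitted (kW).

249 kW

J = π(d_o⁴ − d_i⁴)/32 = π(0.0731⁴ − 0.0527⁴)/32 = 2.046×10^-6 m⁴.
T_max = τ_allow·J/r = 1.14×10^8 × 2.046×10^-6 / 0.0365 = 6382 N·m.
ω = 2π·373/60 = 39.06 rad/s, so P_max = T_max·ω = 2.493×10^5 W.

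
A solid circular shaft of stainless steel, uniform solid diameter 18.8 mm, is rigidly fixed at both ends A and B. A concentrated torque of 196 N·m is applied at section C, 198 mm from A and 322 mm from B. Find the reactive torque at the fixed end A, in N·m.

121 N·m

With uniform GJ and both ends fixed, compatibility θ_AC = θ_CB gives T_A·a = T_B·b, together with T_A + T_B = T₀.
T_A = T₀·b/(a+b) = 196.0·322/520.0 = 121.4 N·m; T_B = 74.63 N·m.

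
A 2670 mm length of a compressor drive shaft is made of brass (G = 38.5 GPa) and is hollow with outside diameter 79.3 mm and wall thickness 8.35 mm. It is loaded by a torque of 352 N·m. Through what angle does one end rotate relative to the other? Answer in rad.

0.0103 rad

J = π(d_o⁴ − d_i⁴)/32 = π(0.0793⁴ − 0.0626⁴)/32 = 2.375×10^-6 m⁴.
θ = T·L/(G·J) = 352.0 × 2.67 / (38.5×10⁹ × 2.375×10^-6) = 0.01028 rad.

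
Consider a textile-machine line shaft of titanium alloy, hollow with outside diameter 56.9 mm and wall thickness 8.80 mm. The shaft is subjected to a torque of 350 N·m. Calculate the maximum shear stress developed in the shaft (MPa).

12.5 MPa

J = π(d_o⁴ − d_i⁴)/32 = π(0.0569⁴ − 0.0393⁴)/32 = 7.949×10^-7 m⁴.
τ_max = T·r/J = 350.0 × 0.0284 / 7.949×10^-7 = 1.253×10^7 Pa.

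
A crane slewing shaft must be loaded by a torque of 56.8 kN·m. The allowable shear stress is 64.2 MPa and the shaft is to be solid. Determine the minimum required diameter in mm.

165 mm

For a solid shaft τ_max = 16T/(πd³), so d = (16T/(π τ_allow))^(1/3) = (16·56800/(π·6.42×10^7))^(1/3) = 0.1652 m.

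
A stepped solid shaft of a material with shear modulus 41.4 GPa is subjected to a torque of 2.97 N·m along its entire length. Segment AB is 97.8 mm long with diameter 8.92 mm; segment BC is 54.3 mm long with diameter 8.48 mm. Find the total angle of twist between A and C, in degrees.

J_AB = π(0.00892)⁴/32 = 6.22×10^-10 m⁴; J_BC = π(0.00848)⁴/32 = 5.08×10^-10 m⁴.
θ = (T/G)·Σ L_i/J_i = (2.970/41.4×10⁹)·(0.0978/6.22×10^-10 + 0.0543/5.08×10^-10) = 0.01896 rad.

1.09°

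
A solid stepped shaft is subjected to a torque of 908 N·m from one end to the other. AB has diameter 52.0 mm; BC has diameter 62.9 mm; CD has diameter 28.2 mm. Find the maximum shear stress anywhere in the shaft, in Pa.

2.06e8 Pa

Under the same torque, τ_max = 16T/(πd³) is largest where d is smallest — segment CD (d = 28.2 mm).
τ_max = 16·908.0/(π·(0.0282)³) = 2.062×10^8 Pa.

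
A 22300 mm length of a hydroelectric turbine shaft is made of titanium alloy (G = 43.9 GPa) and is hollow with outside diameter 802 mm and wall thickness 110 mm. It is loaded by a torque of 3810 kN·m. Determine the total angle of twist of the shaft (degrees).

J = π(d_o⁴ − d_i⁴)/32 = π(0.802⁴ − 0.582⁴)/32 = 0.02935 m⁴.
θ = T·L/(G·J) = 3.810e6 × 22.3 / (43.9×10⁹ × 0.02935) = 0.06594 rad.

3.78°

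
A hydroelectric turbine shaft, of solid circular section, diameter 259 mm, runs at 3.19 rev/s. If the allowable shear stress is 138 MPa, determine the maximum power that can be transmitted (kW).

9440 kW

J = πd⁴/32 = π(0.259)⁴/32 = 4.418×10^-4 m⁴.
T_max = τ_allow·J/r = 1.38×10^8 × 4.418×10^-4 / 0.130 = 470800 N·m.
ω = 2π·3.19 = 20.04 rad/s, so P_max = T_max·ω = 9.436×10^6 W.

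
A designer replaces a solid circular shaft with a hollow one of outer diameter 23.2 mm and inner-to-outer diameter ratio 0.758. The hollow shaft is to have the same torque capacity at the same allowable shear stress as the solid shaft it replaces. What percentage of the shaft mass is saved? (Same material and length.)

Equal τ_max and T ⇒ the solid shaft needs d_s³ = d_o³(1−k⁴), so d_s = 23.2·(1−0.758⁴)^(1/3) = 20.30 mm.
Area ratio A_h/A_s = d_o²(1−k²)/d_s² = (1−k²)/(1−k⁴)^(2/3) = 0.5557.
Mass saving = 1 − 0.5557 = 44.4 %.

44.4 %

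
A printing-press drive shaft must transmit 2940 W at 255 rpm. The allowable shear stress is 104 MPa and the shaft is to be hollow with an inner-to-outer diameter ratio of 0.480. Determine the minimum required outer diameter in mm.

17.9 mm

ω = 2π·255/60 = 26.70 rad/s, so T = P/ω = 2940 / 26.70 = 110.1 N·m.
For a hollow shaft with d_i/d_o = 0.480: τ_max = 16T/(π d_o³ (1−k⁴)), so d_o = [16T/(π τ_allow (1−k⁴))]^(1/3) = [16·110.1/(π·1.04×10^8·0.9469)]^(1/3) = 0.01786 m.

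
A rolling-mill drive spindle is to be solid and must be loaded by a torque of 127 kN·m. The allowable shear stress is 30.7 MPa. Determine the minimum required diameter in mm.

276 mm

For a solid shaft τ_max = 16T/(πd³), so d = (16T/(π τ_allow))^(1/3) = (16·127000/(π·3.07×10^7))^(1/3) = 0.2762 m.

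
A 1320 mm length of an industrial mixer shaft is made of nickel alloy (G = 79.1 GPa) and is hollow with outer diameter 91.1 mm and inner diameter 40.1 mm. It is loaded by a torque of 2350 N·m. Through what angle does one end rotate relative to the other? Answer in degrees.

J = π(d_o⁴ − d_i⁴)/32 = π(0.0911⁴ − 0.0401⁴)/32 = 6.508×10^-6 m⁴.
θ = T·L/(G·J) = 2350 × 1.32 / (79.1×10⁹ × 6.508×10^-6) = 6.026×10^-3 rad.

0.345°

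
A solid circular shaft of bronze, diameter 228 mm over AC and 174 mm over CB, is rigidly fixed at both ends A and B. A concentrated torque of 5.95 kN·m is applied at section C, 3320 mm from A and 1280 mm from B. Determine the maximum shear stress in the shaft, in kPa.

Compatibility: T_A·a/J_AC = T_B·b/J_CB with T_A + T_B = T₀.
J_AC = 2.65×10^-4 m⁴, J_CB = 9.00×10^-5 m⁴, so T_A = T₀·(J_AC/a)/((J_AC/a)+(J_CB/b)) = 3165 N·m, T_B = 2785 N·m.
τ in each portion: τ_AC = 1.36×10^6 Pa, τ_CB = 2.69×10^6 Pa; maximum is in CB.
τ_max = T_CB·r/J = 2785·0.0870/9.00×10^-5 = 2.692×10^6 Pa.

2690 kPa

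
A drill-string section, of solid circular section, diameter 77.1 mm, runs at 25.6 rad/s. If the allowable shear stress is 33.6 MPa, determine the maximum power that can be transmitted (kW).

J = πd⁴/32 = π(0.0771)⁴/32 = 3.469×10^-6 m⁴.
T_max = τ_allow·J/r = 3.36×10^7 × 3.469×10^-6 / 0.0385 = 3024 N·m.
ω = 25.6 rad/s, so P_max = T_max·ω = 7.741×10^4 W.

77.4 kW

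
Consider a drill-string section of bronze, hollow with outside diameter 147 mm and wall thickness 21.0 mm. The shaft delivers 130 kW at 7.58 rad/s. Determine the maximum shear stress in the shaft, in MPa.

ω = 7.58 rad/s, so T = P/ω = 130×10³ / 7.580 = 17150 N·m.
J = π(d_o⁴ − d_i⁴)/32 = π(0.147⁴ − 0.105⁴)/32 = 3.391×10^-5 m⁴.
τ_max = T·r/J = 17150 × 0.0735 / 3.391×10^-5 = 3.717×10^7 Pa.

37.2 MPa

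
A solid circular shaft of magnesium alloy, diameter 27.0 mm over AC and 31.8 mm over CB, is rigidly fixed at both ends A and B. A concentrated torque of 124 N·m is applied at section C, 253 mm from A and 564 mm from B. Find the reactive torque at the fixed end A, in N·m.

66.6 N·m

Compatibility: T_A·a/J_AC = T_B·b/J_CB with T_A + T_B = T₀.
J_AC = 5.22×10^-8 m⁴, J_CB = 1.00×10^-7 m⁴, so T_A = T₀·(J_AC/a)/((J_AC/a)+(J_CB/b)) = 66.55 N·m, T_B = 57.45 N·m.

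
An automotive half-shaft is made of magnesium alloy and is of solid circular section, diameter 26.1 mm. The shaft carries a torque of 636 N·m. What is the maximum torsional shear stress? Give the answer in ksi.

J = πd⁴/32 = π(0.0261)⁴/32 = 4.556×10^-8 m⁴.
τ_max = T·r/J = 636.0 × 0.0131 / 4.556×10^-8 = 1.822×10^8 Pa.

26.4 ksi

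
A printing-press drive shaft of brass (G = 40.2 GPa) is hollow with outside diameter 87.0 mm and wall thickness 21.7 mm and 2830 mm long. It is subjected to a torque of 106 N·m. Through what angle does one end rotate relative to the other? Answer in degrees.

0.0811°

J = π(d_o⁴ − d_i⁴)/32 = π(0.0870⁴ − 0.0436⁴)/32 = 5.270×10^-6 m⁴.
θ = T·L/(G·J) = 106.0 × 2.83 / (40.2×10⁹ × 5.270×10^-6) = 1.416×10^-3 rad.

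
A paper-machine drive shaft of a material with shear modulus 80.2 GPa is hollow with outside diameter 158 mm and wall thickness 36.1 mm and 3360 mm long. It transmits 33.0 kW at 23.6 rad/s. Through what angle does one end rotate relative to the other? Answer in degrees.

0.0601°

ω = 23.6 rad/s, so T = P/ω = 33.0×10³ / 23.60 = 1398 N·m.
J = π(d_o⁴ − d_i⁴)/32 = π(0.158⁴ − 0.0858⁴)/32 = 5.586×10^-5 m⁴.
θ = T·L/(G·J) = 1398 × 3.36 / (80.2×10⁹ × 5.586×10^-5) = 1.049×10^-3 rad.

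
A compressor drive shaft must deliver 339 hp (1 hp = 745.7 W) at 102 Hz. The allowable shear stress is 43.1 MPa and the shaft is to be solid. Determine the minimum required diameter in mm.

ω = 2π·102 = 640.9 rad/s, so T = P/ω = 339×745.7 / 640.9 = 394.4 N·m.
For a solid shaft τ_max = 16T/(πd³), so d = (16T/(π τ_allow))^(1/3) = (16·394.4/(π·4.31×10^7))^(1/3) = 0.03599 m.

36.0 mm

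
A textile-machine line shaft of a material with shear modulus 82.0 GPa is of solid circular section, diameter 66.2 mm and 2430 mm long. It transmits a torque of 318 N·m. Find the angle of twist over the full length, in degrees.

J = πd⁴/32 = π(0.0662)⁴/32 = 1.886×10^-6 m⁴.
θ = T·L/(G·J) = 318.0 × 2.43 / (82.0×10⁹ × 1.886×10^-6) = 4.998×10^-3 rad.

0.286°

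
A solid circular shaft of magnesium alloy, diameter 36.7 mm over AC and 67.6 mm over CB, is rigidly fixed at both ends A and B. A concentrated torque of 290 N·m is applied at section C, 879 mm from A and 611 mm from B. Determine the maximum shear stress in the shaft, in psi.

Compatibility: T_A·a/J_AC = T_B·b/J_CB with T_A + T_B = T₀.
J_AC = 1.78×10^-7 m⁴, J_CB = 2.05×10^-6 m⁴, so T_A = T₀·(J_AC/a)/((J_AC/a)+(J_CB/b)) = 16.51 N·m, T_B = 273.5 N·m.
τ in each portion: τ_AC = 1.70×10^6 Pa, τ_CB = 4.51×10^6 Pa; maximum is in CB.
τ_max = T_CB·r/J = 273.5·0.0338/2.05×10^-6 = 4.509×10^6 Pa.

654 psi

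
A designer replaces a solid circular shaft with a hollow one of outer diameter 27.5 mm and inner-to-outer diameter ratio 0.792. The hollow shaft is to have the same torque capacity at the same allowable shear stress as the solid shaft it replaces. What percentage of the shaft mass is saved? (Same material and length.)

Equal τ_max and T ⇒ the solid shaft needs d_s³ = d_o³(1−k⁴), so d_s = 27.5·(1−0.792⁴)^(1/3) = 23.28 mm.
Area ratio A_h/A_s = d_o²(1−k²)/d_s² = (1−k²)/(1−k⁴)^(2/3) = 0.5202.
Mass saving = 1 − 0.5202 = 48.0 %.

48.0 %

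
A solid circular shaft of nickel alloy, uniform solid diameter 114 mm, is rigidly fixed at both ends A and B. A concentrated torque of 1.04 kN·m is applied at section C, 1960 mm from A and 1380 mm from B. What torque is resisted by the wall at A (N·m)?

With uniform GJ and both ends fixed, compatibility θ_AC = θ_CB gives T_A·a = T_B·b, together with T_A + T_B = T₀.
T_A = T₀·b/(a+b) = 1040·1380/3340 = 429.7 N·m; T_B = 610.3 N·m.

430 N·m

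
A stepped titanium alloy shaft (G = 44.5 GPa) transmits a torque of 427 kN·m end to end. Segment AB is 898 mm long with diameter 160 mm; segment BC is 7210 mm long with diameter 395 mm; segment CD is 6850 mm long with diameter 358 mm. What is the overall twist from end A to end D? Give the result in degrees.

J_AB = π(0.160)⁴/32 = 6.43×10^-5 m⁴; J_BC = π(0.395)⁴/32 = 2.39×10^-3 m⁴; J_CD = π(0.358)⁴/32 = 1.61×10^-3 m⁴.
θ = (T/G)·Σ L_i/J_i = (427000/44.5×10⁹)·(0.898/6.43×10^-5 + 7.21/2.39×10^-3 + 6.85/1.61×10^-3) = 0.2036 rad.

11.7°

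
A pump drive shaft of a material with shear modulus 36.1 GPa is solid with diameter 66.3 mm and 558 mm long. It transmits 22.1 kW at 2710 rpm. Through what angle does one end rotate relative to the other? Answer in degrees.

0.0364°

ω = 2π·2710/60 = 283.8 rad/s, so T = P/ω = 22.1×10³ / 283.8 = 77.87 N·m.
J = πd⁴/32 = π(0.0663)⁴/32 = 1.897×10^-6 m⁴.
θ = T·L/(G·J) = 77.87 × 0.558 / (36.1×10⁹ × 1.897×10^-6) = 6.346×10^-4 rad.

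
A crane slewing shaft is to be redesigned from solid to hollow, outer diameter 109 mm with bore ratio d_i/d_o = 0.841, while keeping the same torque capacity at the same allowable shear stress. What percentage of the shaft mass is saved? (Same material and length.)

53.5 %

Equal τ_max and T ⇒ the solid shaft needs d_s³ = d_o³(1−k⁴), so d_s = 109·(1−0.841⁴)^(1/3) = 86.50 mm.
Area ratio A_h/A_s = d_o²(1−k²)/d_s² = (1−k²)/(1−k⁴)^(2/3) = 0.4648.
Mass saving = 1 − 0.4648 = 53.5 %.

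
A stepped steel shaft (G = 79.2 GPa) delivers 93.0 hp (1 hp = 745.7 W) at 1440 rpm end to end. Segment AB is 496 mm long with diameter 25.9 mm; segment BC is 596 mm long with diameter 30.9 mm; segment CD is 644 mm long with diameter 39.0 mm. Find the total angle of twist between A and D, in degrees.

ω = 2π·1440/60 = 150.8 rad/s, so T = P/ω = 93.0×745.7 / 150.8 = 459.9 N·m.
J_AB = π(0.0259)⁴/32 = 4.42×10^-8 m⁴; J_BC = π(0.0309)⁴/32 = 8.95×10^-8 m⁴; J_CD = π(0.0390)⁴/32 = 2.27×10^-7 m⁴.
θ = (T/G)·Σ L_i/J_i = (459.9/79.2×10⁹)·(0.496/4.42×10^-8 + 0.596/8.95×10^-8 + 0.644/2.27×10^-7) = 0.1203 rad.

6.89°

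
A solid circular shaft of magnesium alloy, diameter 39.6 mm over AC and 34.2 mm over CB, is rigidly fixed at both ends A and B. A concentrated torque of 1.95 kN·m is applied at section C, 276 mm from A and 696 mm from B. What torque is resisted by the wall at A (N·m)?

1600 N·m

Compatibility: T_A·a/J_AC = T_B·b/J_CB with T_A + T_B = T₀.
J_AC = 2.41×10^-7 m⁴, J_CB = 1.34×10^-7 m⁴, so T_A = T₀·(J_AC/a)/((J_AC/a)+(J_CB/b)) = 1598 N·m, T_B = 352.4 N·m.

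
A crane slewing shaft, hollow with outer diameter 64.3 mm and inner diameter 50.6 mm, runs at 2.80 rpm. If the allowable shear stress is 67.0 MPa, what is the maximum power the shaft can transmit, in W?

J = π(d_o⁴ − d_i⁴)/32 = π(0.0643⁴ − 0.0506⁴)/32 = 1.035×10^-6 m⁴.
T_max = τ_allow·J/r = 6.70×10^7 × 1.035×10^-6 / 0.0321 = 2156 N·m.
ω = 2π·2.80/60 = 0.2932 rad/s, so P_max = T_max·ω = 632.2 W.

632 W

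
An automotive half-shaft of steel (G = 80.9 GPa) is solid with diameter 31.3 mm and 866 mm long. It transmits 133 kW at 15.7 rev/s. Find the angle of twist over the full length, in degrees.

8.78°

ω = 2π·15.7 = 98.65 rad/s, so T = P/ω = 133×10³ / 98.65 = 1348 N·m.
J = πd⁴/32 = π(0.0313)⁴/32 = 9.423×10^-8 m⁴.
θ = T·L/(G·J) = 1348 × 0.866 / (80.9×10⁹ × 9.423×10^-8) = 0.1532 rad.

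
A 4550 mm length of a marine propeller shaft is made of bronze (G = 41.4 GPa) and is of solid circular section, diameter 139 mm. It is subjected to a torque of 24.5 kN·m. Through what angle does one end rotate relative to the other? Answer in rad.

J = πd⁴/32 = π(0.139)⁴/32 = 3.665×10^-5 m⁴.
θ = T·L/(G·J) = 24500 × 4.55 / (41.4×10⁹ × 3.665×10^-5) = 0.07347 rad.

0.0735 rad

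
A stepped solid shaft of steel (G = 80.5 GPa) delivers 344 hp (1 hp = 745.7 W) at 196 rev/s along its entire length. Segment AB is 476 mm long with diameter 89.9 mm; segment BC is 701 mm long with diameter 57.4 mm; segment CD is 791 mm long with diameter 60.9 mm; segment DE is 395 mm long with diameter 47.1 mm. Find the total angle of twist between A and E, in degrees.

0.317°

ω = 2π·196 = 1232 rad/s, so T = P/ω = 344×745.7 / 1232 = 208.3 N·m.
J_AB = π(0.0899)⁴/32 = 6.41×10^-6 m⁴; J_BC = π(0.0574)⁴/32 = 1.07×10^-6 m⁴; J_CD = π(0.0609)⁴/32 = 1.35×10^-6 m⁴; J_DE = π(0.0471)⁴/32 = 4.83×10^-7 m⁴.
θ = (T/G)·Σ L_i/J_i = (208.3/80.5×10⁹)·(0.476/6.41×10^-6 + 0.701/1.07×10^-6 + 0.791/1.35×10^-6 + 0.395/4.83×10^-7) = 5.525×10^-3 rad.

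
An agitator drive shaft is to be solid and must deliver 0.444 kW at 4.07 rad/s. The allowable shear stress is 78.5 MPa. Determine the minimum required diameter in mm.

19.2 mm

ω = 4.07 rad/s, so T = P/ω = 0.444×10³ / 4.070 = 109.1 N·m.
For a solid shaft τ_max = 16T/(πd³), so d = (16T/(π τ_allow))^(1/3) = (16·109.1/(π·7.85×10^7))^(1/3) = 0.01920 m.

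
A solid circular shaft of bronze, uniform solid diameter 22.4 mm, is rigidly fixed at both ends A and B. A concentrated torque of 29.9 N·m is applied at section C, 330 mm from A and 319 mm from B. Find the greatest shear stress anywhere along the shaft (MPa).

6.89 MPa

With uniform GJ and both ends fixed, compatibility θ_AC = θ_CB gives T_A·a = T_B·b, together with T_A + T_B = T₀.
T_A = T₀·b/(a+b) = 29.90·319/649.0 = 14.70 N·m; T_B = 15.20 N·m.
τ in each portion: τ_AC = 6.66×10^6 Pa, τ_CB = 6.89×10^6 Pa; maximum is in CB.
τ_max = T_CB·r/J = 15.20·0.0112/2.47×10^-8 = 6.889×10^6 Pa.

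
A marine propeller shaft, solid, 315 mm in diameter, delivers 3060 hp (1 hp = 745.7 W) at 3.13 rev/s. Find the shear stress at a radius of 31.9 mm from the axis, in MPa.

3.83 MPa

ω = 2π·3.13 = 19.67 rad/s, so T = P/ω = 3060×745.7 / 19.67 = 116000 N·m.
J = πd⁴/32 = π(0.315)⁴/32 = 9.666×10^-4 m⁴.
Shear stress varies linearly with radius: τ = T·r/J = 116000 × 0.0319 / 9.666×10^-4 = 3.829×10^6 Pa.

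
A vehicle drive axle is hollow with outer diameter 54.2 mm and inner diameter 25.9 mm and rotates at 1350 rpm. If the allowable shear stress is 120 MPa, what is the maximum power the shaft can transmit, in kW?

J = π(d_o⁴ − d_i⁴)/32 = π(0.0542⁴ − 0.0259⁴)/32 = 8.030×10^-7 m⁴.
T_max = τ_allow·J/r = 1.20×10^8 × 8.030×10^-7 / 0.0271 = 3556 N·m.
ω = 2π·1350/60 = 141.4 rad/s, so P_max = T_max·ω = 5.027×10^5 W.

503 kW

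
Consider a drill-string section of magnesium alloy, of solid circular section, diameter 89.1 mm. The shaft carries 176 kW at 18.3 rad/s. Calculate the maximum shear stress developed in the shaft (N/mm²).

69.2 N/mm²

ω = 18.3 rad/s, so T = P/ω = 176×10³ / 18.30 = 9617 N·m.
J = πd⁴/32 = π(0.0891)⁴/32 = 6.187×10^-6 m⁴.
τ_max = T·r/J = 9617 × 0.0445 / 6.187×10^-6 = 6.925×10^7 Pa.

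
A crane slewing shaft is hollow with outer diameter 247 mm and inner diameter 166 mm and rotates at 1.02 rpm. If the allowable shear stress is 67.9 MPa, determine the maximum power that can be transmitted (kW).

17.1 kW

J = π(d_o⁴ − d_i⁴)/32 = π(0.247⁴ − 0.166⁴)/32 = 2.909×10^-4 m⁴.
T_max = τ_allow·J/r = 6.79×10^7 × 2.909×10^-4 / 0.123 = 159900 N·m.
ω = 2π·1.02/60 = 0.1068 rad/s, so P_max = T_max·ω = 1.708×10^4 W.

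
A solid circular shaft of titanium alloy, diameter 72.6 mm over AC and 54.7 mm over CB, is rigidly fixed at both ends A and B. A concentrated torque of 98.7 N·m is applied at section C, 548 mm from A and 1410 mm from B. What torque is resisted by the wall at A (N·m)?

Compatibility: T_A·a/J_AC = T_B·b/J_CB with T_A + T_B = T₀.
J_AC = 2.73×10^-6 m⁴, J_CB = 8.79×10^-7 m⁴, so T_A = T₀·(J_AC/a)/((J_AC/a)+(J_CB/b)) = 87.71 N·m, T_B = 10.99 N·m.

87.7 N·m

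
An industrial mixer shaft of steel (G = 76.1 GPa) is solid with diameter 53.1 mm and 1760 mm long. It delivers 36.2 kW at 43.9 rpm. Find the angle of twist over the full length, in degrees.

13.4°

ω = 2π·43.9/60 = 4.597 rad/s, so T = P/ω = 36.2×10³ / 4.597 = 7874 N·m.
J = πd⁴/32 = π(0.0531)⁴/32 = 7.805×10^-7 m⁴.
θ = T·L/(G·J) = 7874 × 1.76 / (76.1×10⁹ × 7.805×10^-7) = 0.2333 rad.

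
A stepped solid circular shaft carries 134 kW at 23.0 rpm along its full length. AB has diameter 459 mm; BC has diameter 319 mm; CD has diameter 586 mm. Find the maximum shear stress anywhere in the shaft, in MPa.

ω = 2π·23.0/60 = 2.409 rad/s, so T = P/ω = 134×10³ / 2.409 = 55640 N·m.
Under the same torque, τ_max = 16T/(πd³) is largest where d is smallest — segment BC (d = 319 mm).
τ_max = 16·55640/(π·(0.319)³) = 8.729×10^6 Pa.

8.73 MPa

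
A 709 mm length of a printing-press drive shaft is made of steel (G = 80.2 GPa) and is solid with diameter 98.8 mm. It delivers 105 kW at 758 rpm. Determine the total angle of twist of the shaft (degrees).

ω = 2π·758/60 = 79.38 rad/s, so T = P/ω = 105×10³ / 79.38 = 1323 N·m.
J = πd⁴/32 = π(0.0988)⁴/32 = 9.355×10^-6 m⁴.
θ = T·L/(G·J) = 1323 × 0.709 / (80.2×10⁹ × 9.355×10^-6) = 1.250×10^-3 rad.

0.0716°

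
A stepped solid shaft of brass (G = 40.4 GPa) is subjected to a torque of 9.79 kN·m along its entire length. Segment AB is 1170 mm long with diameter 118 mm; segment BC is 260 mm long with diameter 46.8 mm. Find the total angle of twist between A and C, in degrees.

J_AB = π(0.118)⁴/32 = 1.90×10^-5 m⁴; J_BC = π(0.0468)⁴/32 = 4.71×10^-7 m⁴.
θ = (T/G)·Σ L_i/J_i = (9790/40.4×10⁹)·(1.17/1.90×10^-5 + 0.260/4.71×10^-7) = 0.1487 rad.

8.52°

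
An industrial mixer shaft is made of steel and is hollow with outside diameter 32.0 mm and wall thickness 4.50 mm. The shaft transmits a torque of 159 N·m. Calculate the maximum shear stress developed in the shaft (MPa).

33.7 MPa

J = π(d_o⁴ − d_i⁴)/32 = π(0.0320⁴ − 0.0230⁴)/32 = 7.547×10^-8 m⁴.
τ_max = T·r/J = 159.0 × 0.0160 / 7.547×10^-8 = 3.371×10^7 Pa.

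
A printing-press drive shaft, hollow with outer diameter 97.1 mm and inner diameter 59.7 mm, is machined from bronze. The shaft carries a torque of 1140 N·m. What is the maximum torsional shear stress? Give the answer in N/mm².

7.40 N/mm²

J = π(d_o⁴ − d_i⁴)/32 = π(0.0971⁴ − 0.0597⁴)/32 = 7.480×10^-6 m⁴.
τ_max = T·r/J = 1140 × 0.0485 / 7.480×10^-6 = 7.399×10^6 Pa.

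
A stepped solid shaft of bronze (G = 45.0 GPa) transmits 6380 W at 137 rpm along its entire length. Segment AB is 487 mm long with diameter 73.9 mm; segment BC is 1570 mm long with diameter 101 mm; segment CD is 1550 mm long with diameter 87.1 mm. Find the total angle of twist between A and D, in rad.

0.00587 rad

ω = 2π·137/60 = 14.35 rad/s, so T = P/ω = 6380 / 14.35 = 444.7 N·m.
J_AB = π(0.0739)⁴/32 = 2.93×10^-6 m⁴; J_BC = π(0.101)⁴/32 = 1.02×10^-5 m⁴; J_CD = π(0.0871)⁴/32 = 5.65×10^-6 m⁴.
θ = (T/G)·Σ L_i/J_i = (444.7/45.0×10⁹)·(0.487/2.93×10^-6 + 1.57/1.02×10^-5 + 1.55/5.65×10^-6) = 5.873×10^-3 rad.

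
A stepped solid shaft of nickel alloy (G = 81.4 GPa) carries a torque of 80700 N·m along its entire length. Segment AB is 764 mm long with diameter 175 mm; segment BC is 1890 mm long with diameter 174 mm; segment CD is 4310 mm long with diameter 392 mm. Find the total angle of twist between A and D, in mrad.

30.9 mrad

J_AB = π(0.175)⁴/32 = 9.21×10^-5 m⁴; J_BC = π(0.174)⁴/32 = 9.00×10^-5 m⁴; J_CD = π(0.392)⁴/32 = 2.32×10^-3 m⁴.
θ = (T/G)·Σ L_i/J_i = (80700/81.4×10⁹)·(0.764/9.21×10^-5 + 1.89/9.00×10^-5 + 4.31/2.32×10^-3) = 0.03089 rad.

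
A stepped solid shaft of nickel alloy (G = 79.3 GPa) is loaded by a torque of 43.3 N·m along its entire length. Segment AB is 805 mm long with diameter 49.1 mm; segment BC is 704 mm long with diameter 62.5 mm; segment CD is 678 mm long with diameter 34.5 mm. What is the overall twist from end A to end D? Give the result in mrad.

J_AB = π(0.0491)⁴/32 = 5.71×10^-7 m⁴; J_BC = π(0.0625)⁴/32 = 1.50×10^-6 m⁴; J_CD = π(0.0345)⁴/32 = 1.39×10^-7 m⁴.
θ = (T/G)·Σ L_i/J_i = (43.30/79.3×10⁹)·(0.805/5.71×10^-7 + 0.704/1.50×10^-6 + 0.678/1.39×10^-7) = 3.689×10^-3 rad.

3.69 mrad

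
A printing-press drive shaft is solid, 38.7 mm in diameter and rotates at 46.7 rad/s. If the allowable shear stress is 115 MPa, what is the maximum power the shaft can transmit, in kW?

61.1 kW

J = πd⁴/32 = π(0.0387)⁴/32 = 2.202×10^-7 m⁴.
T_max = τ_allow·J/r = 1.15×10^8 × 2.202×10^-7 / 0.0194 = 1309 N·m.
ω = 46.7 rad/s, so P_max = T_max·ω = 6.112×10^4 W.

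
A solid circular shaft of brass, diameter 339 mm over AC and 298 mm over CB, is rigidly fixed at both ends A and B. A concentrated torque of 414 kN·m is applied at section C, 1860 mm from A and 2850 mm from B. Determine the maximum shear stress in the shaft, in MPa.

Compatibility: T_A·a/J_AC = T_B·b/J_CB with T_A + T_B = T₀.
J_AC = 1.30×10^-3 m⁴, J_CB = 7.74×10^-4 m⁴, so T_A = T₀·(J_AC/a)/((J_AC/a)+(J_CB/b)) = 297900 N·m, T_B = 116100 N·m.
τ in each portion: τ_AC = 3.89×10^7 Pa, τ_CB = 2.23×10^7 Pa; maximum is in AC.
τ_max = T_AC·r/J = 297900·0.170/1.30×10^-3 = 3.894×10^7 Pa.

38.9 MPa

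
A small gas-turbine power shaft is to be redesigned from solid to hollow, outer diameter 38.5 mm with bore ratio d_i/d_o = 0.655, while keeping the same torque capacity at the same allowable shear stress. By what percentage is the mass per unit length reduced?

34.6 %

Equal τ_max and T ⇒ the solid shaft needs d_s³ = d_o³(1−k⁴), so d_s = 38.5·(1−0.655⁴)^(1/3) = 35.98 mm.
Area ratio A_h/A_s = d_o²(1−k²)/d_s² = (1−k²)/(1−k⁴)^(2/3) = 0.6539.
Mass saving = 1 − 0.6539 = 34.6 %.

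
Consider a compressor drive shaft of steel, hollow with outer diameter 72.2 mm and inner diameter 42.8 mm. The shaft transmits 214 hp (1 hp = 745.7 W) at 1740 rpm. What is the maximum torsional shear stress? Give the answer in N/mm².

13.5 N/mm²

ω = 2π·1740/60 = 182.2 rad/s, so T = P/ω = 214×745.7 / 182.2 = 875.8 N·m.
J = π(d_o⁴ − d_i⁴)/32 = π(0.0722⁴ − 0.0428⁴)/32 = 2.338×10^-6 m⁴.
τ_max = T·r/J = 875.8 × 0.0361 / 2.338×10^-6 = 1.352×10^7 Pa.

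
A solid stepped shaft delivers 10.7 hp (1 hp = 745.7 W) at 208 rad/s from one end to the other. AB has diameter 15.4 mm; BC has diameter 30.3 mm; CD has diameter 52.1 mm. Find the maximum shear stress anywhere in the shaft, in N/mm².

ω = 208 rad/s, so T = P/ω = 10.7×745.7 / 208.0 = 38.36 N·m.
Under the same torque, τ_max = 16T/(πd³) is largest where d is smallest — segment AB (d = 15.4 mm).
τ_max = 16·38.36/(π·(0.0154)³) = 5.349×10^7 Pa.

53.5 N/mm²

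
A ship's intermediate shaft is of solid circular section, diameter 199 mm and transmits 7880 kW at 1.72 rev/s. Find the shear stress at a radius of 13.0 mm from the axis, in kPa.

ω = 2π·1.72 = 10.81 rad/s, so T = P/ω = 7880×10³ / 10.81 = 729200 N·m.
J = πd⁴/32 = π(0.199)⁴/32 = 1.540×10^-4 m⁴.
Shear stress varies linearly with radius: τ = T·r/J = 729200 × 0.0130 / 1.540×10^-4 = 6.157×10^7 Pa.

61600 kPa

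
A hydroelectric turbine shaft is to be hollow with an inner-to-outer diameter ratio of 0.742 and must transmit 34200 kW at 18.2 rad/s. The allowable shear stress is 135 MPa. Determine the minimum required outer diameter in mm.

467 mm

ω = 18.2 rad/s, so T = P/ω = 34200×10³ / 18.20 = 1.879e6 N·m.
For a hollow shaft with d_i/d_o = 0.742: τ_max = 16T/(π d_o³ (1−k⁴)), so d_o = [16T/(π τ_allow (1−k⁴))]^(1/3) = [16·1.879e6/(π·1.35×10^8·0.6969)]^(1/3) = 0.4668 m.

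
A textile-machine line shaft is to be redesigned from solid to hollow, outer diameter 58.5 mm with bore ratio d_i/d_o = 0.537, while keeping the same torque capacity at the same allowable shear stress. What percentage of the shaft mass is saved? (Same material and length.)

24.6 %

Equal τ_max and T ⇒ the solid shaft needs d_s³ = d_o³(1−k⁴), so d_s = 58.5·(1−0.537⁴)^(1/3) = 56.83 mm.
Area ratio A_h/A_s = d_o²(1−k²)/d_s² = (1−k²)/(1−k⁴)^(2/3) = 0.7540.
Mass saving = 1 − 0.7540 = 24.6 %.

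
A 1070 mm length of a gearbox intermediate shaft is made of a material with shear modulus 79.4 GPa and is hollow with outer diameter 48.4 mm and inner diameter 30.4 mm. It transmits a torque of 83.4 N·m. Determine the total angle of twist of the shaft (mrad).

J = π(d_o⁴ − d_i⁴)/32 = π(0.0484⁴ − 0.0304⁴)/32 = 4.549×10^-7 m⁴.
θ = T·L/(G·J) = 83.40 × 1.07 / (79.4×10⁹ × 4.549×10^-7) = 2.471×10^-3 rad.

2.47 mrad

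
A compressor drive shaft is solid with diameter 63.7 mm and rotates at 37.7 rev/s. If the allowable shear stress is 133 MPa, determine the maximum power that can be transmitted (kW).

1600 kW

J = πd⁴/32 = π(0.0637)⁴/32 = 1.616×10^-6 m⁴.
T_max = τ_allow·J/r = 1.33×10^8 × 1.616×10^-6 / 0.0319 = 6750 N·m.
ω = 2π·37.7 = 236.9 rad/s, so P_max = T_max·ω = 1.599×10^6 W.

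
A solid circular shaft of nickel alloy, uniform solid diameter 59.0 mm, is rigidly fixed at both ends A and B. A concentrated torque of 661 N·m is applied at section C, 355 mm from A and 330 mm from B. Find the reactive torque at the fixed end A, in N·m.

With uniform GJ and both ends fixed, compatibility θ_AC = θ_CB gives T_A·a = T_B·b, together with T_A + T_B = T₀.
T_A = T₀·b/(a+b) = 661.0·330/685.0 = 318.4 N·m; T_B = 342.6 N·m.

318 N·m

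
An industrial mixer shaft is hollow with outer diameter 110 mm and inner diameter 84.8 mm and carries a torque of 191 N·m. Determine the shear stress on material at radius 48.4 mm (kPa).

994 kPa

J = π(d_o⁴ − d_i⁴)/32 = π(0.110⁴ − 0.0848⁴)/32 = 9.297×10^-6 m⁴.
Shear stress varies linearly with radius: τ = T·r/J = 191.0 × 0.0484 / 9.297×10^-6 = 9.943×10^5 Pa.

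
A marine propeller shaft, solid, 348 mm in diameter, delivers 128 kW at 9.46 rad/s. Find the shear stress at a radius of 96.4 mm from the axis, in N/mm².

ω = 9.46 rad/s, so T = P/ω = 128×10³ / 9.460 = 13530 N·m.
J = πd⁴/32 = π(0.348)⁴/32 = 1.440×10^-3 m⁴.
Shear stress varies linearly with radius: τ = T·r/J = 13530 × 0.0964 / 1.440×10^-3 = 9.059×10^5 Pa.

0.906 N/mm²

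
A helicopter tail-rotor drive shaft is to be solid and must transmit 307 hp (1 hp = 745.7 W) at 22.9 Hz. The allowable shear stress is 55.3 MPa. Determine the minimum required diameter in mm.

52.7 mm

ω = 2π·22.9 = 143.9 rad/s, so T = P/ω = 307×745.7 / 143.9 = 1591 N·m.
For a solid shaft τ_max = 16T/(πd³), so d = (16T/(π τ_allow))^(1/3) = (16·1591/(π·5.53×10^7))^(1/3) = 0.05272 m.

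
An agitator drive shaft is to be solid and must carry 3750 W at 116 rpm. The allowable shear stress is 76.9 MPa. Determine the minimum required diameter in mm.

27.3 mm

ω = 2π·116/60 = 12.15 rad/s, so T = P/ω = 3750 / 12.15 = 308.7 N·m.
For a solid shaft τ_max = 16T/(πd³), so d = (16T/(π τ_allow))^(1/3) = (16·308.7/(π·7.69×10^7))^(1/3) = 0.02734 m.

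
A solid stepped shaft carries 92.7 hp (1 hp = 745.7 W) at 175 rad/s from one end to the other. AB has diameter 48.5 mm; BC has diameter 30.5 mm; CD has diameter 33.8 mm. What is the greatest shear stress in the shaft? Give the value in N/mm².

70.9 N/mm²

ω = 175 rad/s, so T = P/ω = 92.7×745.7 / 175.0 = 395.0 N·m.
Under the same torque, τ_max = 16T/(πd³) is largest where d is smallest — segment BC (d = 30.5 mm).
τ_max = 16·395.0/(π·(0.0305)³) = 7.090×10^7 Pa.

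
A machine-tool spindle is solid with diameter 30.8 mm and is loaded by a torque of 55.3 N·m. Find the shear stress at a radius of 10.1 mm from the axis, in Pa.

6.32e6 Pa

J = πd⁴/32 = π(0.0308)⁴/32 = 8.835×10^-8 m⁴.
Shear stress varies linearly with radius: τ = T·r/J = 55.30 × 0.0101 / 8.835×10^-8 = 6.322×10^6 Pa.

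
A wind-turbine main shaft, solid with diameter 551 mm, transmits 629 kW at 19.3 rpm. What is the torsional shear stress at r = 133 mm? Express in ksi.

ω = 2π·19.3/60 = 2.021 rad/s, so T = P/ω = 629×10³ / 2.021 = 311200 N·m.
J = πd⁴/32 = π(0.551)⁴/32 = 9.049×10^-3 m⁴.
Shear stress varies linearly with radius: τ = T·r/J = 311200 × 0.133 / 9.049×10^-3 = 4.574×10^6 Pa.

0.663 ksi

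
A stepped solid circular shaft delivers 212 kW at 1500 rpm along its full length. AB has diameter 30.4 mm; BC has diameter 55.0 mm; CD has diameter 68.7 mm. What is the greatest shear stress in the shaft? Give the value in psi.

35500 psi

ω = 2π·1500/60 = 157.1 rad/s, so T = P/ω = 212×10³ / 157.1 = 1350 N·m.
Under the same torque, τ_max = 16T/(πd³) is largest where d is smallest — segment AB (d = 30.4 mm).
τ_max = 16·1350/(π·(0.0304)³) = 2.447×10^8 Pa.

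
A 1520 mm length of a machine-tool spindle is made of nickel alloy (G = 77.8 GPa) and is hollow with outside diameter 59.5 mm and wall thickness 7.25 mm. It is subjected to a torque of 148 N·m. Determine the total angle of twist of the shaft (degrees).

J = π(d_o⁴ − d_i⁴)/32 = π(0.0595⁴ − 0.0450⁴)/32 = 8.279×10^-7 m⁴.
θ = T·L/(G·J) = 148.0 × 1.52 / (77.8×10⁹ × 8.279×10^-7) = 3.493×10^-3 rad.

0.200°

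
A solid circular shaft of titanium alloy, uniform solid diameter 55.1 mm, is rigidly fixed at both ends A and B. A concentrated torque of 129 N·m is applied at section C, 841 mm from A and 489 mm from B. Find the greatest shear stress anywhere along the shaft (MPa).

With uniform GJ and both ends fixed, compatibility θ_AC = θ_CB gives T_A·a = T_B·b, together with T_A + T_B = T₀.
T_A = T₀·b/(a+b) = 129.0·489/1330 = 47.43 N·m; T_B = 81.57 N·m.
τ in each portion: τ_AC = 1.44×10^6 Pa, τ_CB = 2.48×10^6 Pa; maximum is in CB.
τ_max = T_CB·r/J = 81.57·0.0276/9.05×10^-7 = 2.483×10^6 Pa.

2.48 MPa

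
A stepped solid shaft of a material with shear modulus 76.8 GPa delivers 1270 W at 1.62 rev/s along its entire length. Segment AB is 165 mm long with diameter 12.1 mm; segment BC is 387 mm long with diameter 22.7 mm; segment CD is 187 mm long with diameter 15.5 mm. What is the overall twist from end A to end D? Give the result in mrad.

205 mrad

ω = 2π·1.62 = 10.18 rad/s, so T = P/ω = 1270 / 10.18 = 124.8 N·m.
J_AB = π(0.0121)⁴/32 = 2.10×10^-9 m⁴; J_BC = π(0.0227)⁴/32 = 2.61×10^-8 m⁴; J_CD = π(0.0155)⁴/32 = 5.67×10^-9 m⁴.
θ = (T/G)·Σ L_i/J_i = (124.8/76.8×10⁹)·(0.165/2.10×10^-9 + 0.387/2.61×10^-8 + 0.187/5.67×10^-9) = 0.2051 rad.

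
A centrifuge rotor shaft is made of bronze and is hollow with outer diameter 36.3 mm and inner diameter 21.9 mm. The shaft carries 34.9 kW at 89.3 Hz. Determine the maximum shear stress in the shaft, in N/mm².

ω = 2π·89.3 = 561.1 rad/s, so T = P/ω = 34.9×10³ / 561.1 = 62.20 N·m.
J = π(d_o⁴ − d_i⁴)/32 = π(0.0363⁴ − 0.0219⁴)/32 = 1.479×10^-7 m⁴.
τ_max = T·r/J = 62.20 × 0.0181 / 1.479×10^-7 = 7.634×10^6 Pa.

7.63 N/mm²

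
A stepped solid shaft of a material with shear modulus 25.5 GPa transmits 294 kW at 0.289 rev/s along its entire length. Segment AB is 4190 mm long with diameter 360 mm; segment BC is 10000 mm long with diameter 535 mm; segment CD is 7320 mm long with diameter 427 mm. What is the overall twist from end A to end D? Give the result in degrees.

ω = 2π·0.289 = 1.816 rad/s, so T = P/ω = 294×10³ / 1.816 = 161900 N·m.
J_AB = π(0.360)⁴/32 = 1.65×10^-3 m⁴; J_BC = π(0.535)⁴/32 = 8.04×10^-3 m⁴; J_CD = π(0.427)⁴/32 = 3.26×10^-3 m⁴.
θ = (T/G)·Σ L_i/J_i = (161900/25.5×10⁹)·(4.19/1.65×10^-3 + 10.0/8.04×10^-3 + 7.32/3.26×10^-3) = 0.03827 rad.

2.19°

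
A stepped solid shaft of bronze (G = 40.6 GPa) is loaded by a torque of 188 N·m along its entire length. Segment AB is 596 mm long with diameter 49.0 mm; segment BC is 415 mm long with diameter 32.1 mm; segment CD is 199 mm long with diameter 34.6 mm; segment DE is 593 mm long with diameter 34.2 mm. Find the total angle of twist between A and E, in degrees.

2.88°

J_AB = π(0.0490)⁴/32 = 5.66×10^-7 m⁴; J_BC = π(0.0321)⁴/32 = 1.04×10^-7 m⁴; J_CD = π(0.0346)⁴/32 = 1.41×10^-7 m⁴; J_DE = π(0.0342)⁴/32 = 1.34×10^-7 m⁴.
θ = (T/G)·Σ L_i/J_i = (188.0/40.6×10⁹)·(0.596/5.66×10^-7 + 0.415/1.04×10^-7 + 0.199/1.41×10^-7 + 0.593/1.34×10^-7) = 0.05031 rad.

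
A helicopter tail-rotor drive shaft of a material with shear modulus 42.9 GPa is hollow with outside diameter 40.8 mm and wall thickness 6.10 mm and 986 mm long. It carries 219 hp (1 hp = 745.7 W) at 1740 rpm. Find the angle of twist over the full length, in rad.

ω = 2π·1740/60 = 182.2 rad/s, so T = P/ω = 219×745.7 / 182.2 = 896.3 N·m.
J = π(d_o⁴ − d_i⁴)/32 = π(0.0408⁴ − 0.0286⁴)/32 = 2.064×10^-7 m⁴.
θ = T·L/(G·J) = 896.3 × 0.986 / (42.9×10⁹ × 2.064×10^-7) = 0.09982 rad.

0.0998 rad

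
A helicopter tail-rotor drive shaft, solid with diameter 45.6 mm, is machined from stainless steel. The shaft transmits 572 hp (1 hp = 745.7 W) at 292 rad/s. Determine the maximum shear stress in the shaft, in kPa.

78500 kPa

ω = 292 rad/s, so T = P/ω = 572×745.7 / 292.0 = 1461 N·m.
J = πd⁴/32 = π(0.0456)⁴/32 = 4.245×10^-7 m⁴.
τ_max = T·r/J = 1461 × 0.0228 / 4.245×10^-7 = 7.846×10^7 Pa.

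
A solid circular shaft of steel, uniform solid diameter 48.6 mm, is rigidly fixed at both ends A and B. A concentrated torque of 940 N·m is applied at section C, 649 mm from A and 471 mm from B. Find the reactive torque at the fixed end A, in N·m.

395 N·m

With uniform GJ and both ends fixed, compatibility θ_AC = θ_CB gives T_A·a = T_B·b, together with T_A + T_B = T₀.
T_A = T₀·b/(a+b) = 940.0·471/1120 = 395.3 N·m; T_B = 544.7 N·m.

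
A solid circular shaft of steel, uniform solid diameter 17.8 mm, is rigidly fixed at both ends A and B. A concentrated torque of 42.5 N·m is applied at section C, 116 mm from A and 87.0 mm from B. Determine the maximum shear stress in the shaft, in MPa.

With uniform GJ and both ends fixed, compatibility θ_AC = θ_CB gives T_A·a = T_B·b, together with T_A + T_B = T₀.
T_A = T₀·b/(a+b) = 42.50·87.0/203.0 = 18.21 N·m; T_B = 24.29 N·m.
τ in each portion: τ_AC = 1.64×10^7 Pa, τ_CB = 2.19×10^7 Pa; maximum is in CB.
τ_max = T_CB·r/J = 24.29·0.00890/9.86×10^-9 = 2.193×10^7 Pa.

21.9 MPa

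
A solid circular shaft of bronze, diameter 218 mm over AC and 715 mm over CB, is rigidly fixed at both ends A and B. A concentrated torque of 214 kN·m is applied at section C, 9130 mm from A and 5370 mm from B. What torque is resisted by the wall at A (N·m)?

1080 N·m

Compatibility: T_A·a/J_AC = T_B·b/J_CB with T_A + T_B = T₀.
J_AC = 2.22×10^-4 m⁴, J_CB = 0.0257 m⁴, so T_A = T₀·(J_AC/a)/((J_AC/a)+(J_CB/b)) = 1082 N·m, T_B = 212900 N·m.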